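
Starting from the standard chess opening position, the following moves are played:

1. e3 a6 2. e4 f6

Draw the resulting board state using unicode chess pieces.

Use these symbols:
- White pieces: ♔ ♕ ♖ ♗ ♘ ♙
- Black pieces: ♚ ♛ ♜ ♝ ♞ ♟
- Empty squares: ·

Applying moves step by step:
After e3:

♜ ♞ ♝ ♛ ♚ ♝ ♞ ♜
♟ ♟ ♟ ♟ ♟ ♟ ♟ ♟
· · · · · · · ·
· · · · · · · ·
· · · · · · · ·
· · · · ♙ · · ·
♙ ♙ ♙ ♙ · ♙ ♙ ♙
♖ ♘ ♗ ♕ ♔ ♗ ♘ ♖


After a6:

♜ ♞ ♝ ♛ ♚ ♝ ♞ ♜
· ♟ ♟ ♟ ♟ ♟ ♟ ♟
♟ · · · · · · ·
· · · · · · · ·
· · · · · · · ·
· · · · ♙ · · ·
♙ ♙ ♙ ♙ · ♙ ♙ ♙
♖ ♘ ♗ ♕ ♔ ♗ ♘ ♖


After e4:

♜ ♞ ♝ ♛ ♚ ♝ ♞ ♜
· ♟ ♟ ♟ ♟ ♟ ♟ ♟
♟ · · · · · · ·
· · · · · · · ·
· · · · ♙ · · ·
· · · · · · · ·
♙ ♙ ♙ ♙ · ♙ ♙ ♙
♖ ♘ ♗ ♕ ♔ ♗ ♘ ♖


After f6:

♜ ♞ ♝ ♛ ♚ ♝ ♞ ♜
· ♟ ♟ ♟ ♟ · ♟ ♟
♟ · · · · ♟ · ·
· · · · · · · ·
· · · · ♙ · · ·
· · · · · · · ·
♙ ♙ ♙ ♙ · ♙ ♙ ♙
♖ ♘ ♗ ♕ ♔ ♗ ♘ ♖



  a b c d e f g h
  ─────────────────
8│♜ ♞ ♝ ♛ ♚ ♝ ♞ ♜│8
7│· ♟ ♟ ♟ ♟ · ♟ ♟│7
6│♟ · · · · ♟ · ·│6
5│· · · · · · · ·│5
4│· · · · ♙ · · ·│4
3│· · · · · · · ·│3
2│♙ ♙ ♙ ♙ · ♙ ♙ ♙│2
1│♖ ♘ ♗ ♕ ♔ ♗ ♘ ♖│1
  ─────────────────
  a b c d e f g h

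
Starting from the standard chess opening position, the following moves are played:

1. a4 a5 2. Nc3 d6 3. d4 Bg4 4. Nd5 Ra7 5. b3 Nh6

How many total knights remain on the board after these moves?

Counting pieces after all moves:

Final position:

  a b c d e f g h
  ─────────────────
8│· ♞ · ♛ ♚ ♝ · ♜│8
7│♜ ♟ ♟ · ♟ ♟ ♟ ♟│7
6│· · · ♟ · · · ♞│6
5│♟ · · ♘ · · · ·│5
4│♙ · · ♙ · · ♝ ·│4
3│· ♙ · · · · · ·│3
2│· · ♙ · ♙ ♙ ♙ ♙│2
1│♖ · ♗ ♕ ♔ ♗ ♘ ♖│1
  ─────────────────
  a b c d e f g h


4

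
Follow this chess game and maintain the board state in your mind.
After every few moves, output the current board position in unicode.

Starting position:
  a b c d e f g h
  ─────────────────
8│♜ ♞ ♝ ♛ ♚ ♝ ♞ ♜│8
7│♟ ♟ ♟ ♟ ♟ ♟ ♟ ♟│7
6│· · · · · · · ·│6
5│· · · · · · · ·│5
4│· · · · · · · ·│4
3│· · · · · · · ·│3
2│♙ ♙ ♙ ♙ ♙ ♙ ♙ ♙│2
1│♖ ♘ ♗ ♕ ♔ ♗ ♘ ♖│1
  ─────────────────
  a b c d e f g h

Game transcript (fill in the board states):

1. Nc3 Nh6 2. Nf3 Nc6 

  a b c d e f g h
  ─────────────────
8│♜ · ♝ ♛ ♚ ♝ · ♜│8
7│♟ ♟ ♟ ♟ ♟ ♟ ♟ ♟│7
6│· · ♞ · · · · ♞│6
5│· · · · · · · ·│5
4│· · · · · · · ·│4
3│· · ♘ · · ♘ · ·│3
2│♙ ♙ ♙ ♙ ♙ ♙ ♙ ♙│2
1│♖ · ♗ ♕ ♔ ♗ · ♖│1
  ─────────────────
  a b c d e f g h

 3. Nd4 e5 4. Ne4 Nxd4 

  a b c d e f g h
  ─────────────────
8│♜ · ♝ ♛ ♚ ♝ · ♜│8
7│♟ ♟ ♟ ♟ · ♟ ♟ ♟│7
6│· · · · · · · ♞│6
5│· · · · ♟ · · ·│5
4│· · · ♞ ♘ · · ·│4
3│· · · · · · · ·│3
2│♙ ♙ ♙ ♙ ♙ ♙ ♙ ♙│2
1│♖ · ♗ ♕ ♔ ♗ · ♖│1
  ─────────────────
  a b c d e f g h

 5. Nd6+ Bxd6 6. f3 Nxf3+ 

  a b c d e f g h
  ─────────────────
8│♜ · ♝ ♛ ♚ · · ♜│8
7│♟ ♟ ♟ ♟ · ♟ ♟ ♟│7
6│· · · ♝ · · · ♞│6
5│· · · · ♟ · · ·│5
4│· · · · · · · ·│4
3│· · · · · ♞ · ·│3
2│♙ ♙ ♙ ♙ ♙ · ♙ ♙│2
1│♖ · ♗ ♕ ♔ ♗ · ♖│1
  ─────────────────
  a b c d e f g h

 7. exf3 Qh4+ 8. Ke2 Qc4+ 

  a b c d e f g h
  ─────────────────
8│♜ · ♝ · ♚ · · ♜│8
7│♟ ♟ ♟ ♟ · ♟ ♟ ♟│7
6│· · · ♝ · · · ♞│6
5│· · · · ♟ · · ·│5
4│· · ♛ · · · · ·│4
3│· · · · · ♙ · ·│3
2│♙ ♙ ♙ ♙ ♔ · ♙ ♙│2
1│♖ · ♗ ♕ · ♗ · ♖│1
  ─────────────────
  a b c d e f g h

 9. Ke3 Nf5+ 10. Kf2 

  a b c d e f g h
  ─────────────────
8│♜ · ♝ · ♚ · · ♜│8
7│♟ ♟ ♟ ♟ · ♟ ♟ ♟│7
6│· · · ♝ · · · ·│6
5│· · · · ♟ ♞ · ·│5
4│· · ♛ · · · · ·│4
3│· · · · · ♙ · ·│3
2│♙ ♙ ♙ ♙ · ♔ ♙ ♙│2
1│♖ · ♗ ♕ · ♗ · ♖│1
  ─────────────────
  a b c d e f g h


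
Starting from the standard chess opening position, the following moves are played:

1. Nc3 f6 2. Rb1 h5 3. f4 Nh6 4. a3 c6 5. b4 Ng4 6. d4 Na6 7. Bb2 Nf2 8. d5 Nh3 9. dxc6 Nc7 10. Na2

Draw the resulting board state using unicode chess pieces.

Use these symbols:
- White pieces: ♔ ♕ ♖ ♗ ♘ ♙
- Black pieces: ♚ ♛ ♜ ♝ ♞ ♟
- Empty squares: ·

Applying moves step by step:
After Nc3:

♜ ♞ ♝ ♛ ♚ ♝ ♞ ♜
♟ ♟ ♟ ♟ ♟ ♟ ♟ ♟
· · · · · · · ·
· · · · · · · ·
· · · · · · · ·
· · ♘ · · · · ·
♙ ♙ ♙ ♙ ♙ ♙ ♙ ♙
♖ · ♗ ♕ ♔ ♗ ♘ ♖


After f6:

♜ ♞ ♝ ♛ ♚ ♝ ♞ ♜
♟ ♟ ♟ ♟ ♟ · ♟ ♟
· · · · · ♟ · ·
· · · · · · · ·
· · · · · · · ·
· · ♘ · · · · ·
♙ ♙ ♙ ♙ ♙ ♙ ♙ ♙
♖ · ♗ ♕ ♔ ♗ ♘ ♖


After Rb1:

♜ ♞ ♝ ♛ ♚ ♝ ♞ ♜
♟ ♟ ♟ ♟ ♟ · ♟ ♟
· · · · · ♟ · ·
· · · · · · · ·
· · · · · · · ·
· · ♘ · · · · ·
♙ ♙ ♙ ♙ ♙ ♙ ♙ ♙
· ♖ ♗ ♕ ♔ ♗ ♘ ♖


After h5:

♜ ♞ ♝ ♛ ♚ ♝ ♞ ♜
♟ ♟ ♟ ♟ ♟ · ♟ ·
· · · · · ♟ · ·
· · · · · · · ♟
· · · · · · · ·
· · ♘ · · · · ·
♙ ♙ ♙ ♙ ♙ ♙ ♙ ♙
· ♖ ♗ ♕ ♔ ♗ ♘ ♖


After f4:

♜ ♞ ♝ ♛ ♚ ♝ ♞ ♜
♟ ♟ ♟ ♟ ♟ · ♟ ·
· · · · · ♟ · ·
· · · · · · · ♟
· · · · · ♙ · ·
· · ♘ · · · · ·
♙ ♙ ♙ ♙ ♙ · ♙ ♙
· ♖ ♗ ♕ ♔ ♗ ♘ ♖


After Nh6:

♜ ♞ ♝ ♛ ♚ ♝ · ♜
♟ ♟ ♟ ♟ ♟ · ♟ ·
· · · · · ♟ · ♞
· · · · · · · ♟
· · · · · ♙ · ·
· · ♘ · · · · ·
♙ ♙ ♙ ♙ ♙ · ♙ ♙
· ♖ ♗ ♕ ♔ ♗ ♘ ♖


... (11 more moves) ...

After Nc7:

♜ · ♝ ♛ ♚ ♝ · ♜
♟ ♟ ♞ ♟ ♟ · ♟ ·
· · ♙ · · ♟ · ·
· · · · · · · ♟
· ♙ · · · ♙ · ·
♙ · ♘ · · · · ♞
· ♗ ♙ · ♙ · ♙ ♙
· ♖ · ♕ ♔ ♗ ♘ ♖


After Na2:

♜ · ♝ ♛ ♚ ♝ · ♜
♟ ♟ ♞ ♟ ♟ · ♟ ·
· · ♙ · · ♟ · ·
· · · · · · · ♟
· ♙ · · · ♙ · ·
♙ · · · · · · ♞
♘ ♗ ♙ · ♙ · ♙ ♙
· ♖ · ♕ ♔ ♗ ♘ ♖



  a b c d e f g h
  ─────────────────
8│♜ · ♝ ♛ ♚ ♝ · ♜│8
7│♟ ♟ ♞ ♟ ♟ · ♟ ·│7
6│· · ♙ · · ♟ · ·│6
5│· · · · · · · ♟│5
4│· ♙ · · · ♙ · ·│4
3│♙ · · · · · · ♞│3
2│♘ ♗ ♙ · ♙ · ♙ ♙│2
1│· ♖ · ♕ ♔ ♗ ♘ ♖│1
  ─────────────────
  a b c d e f g h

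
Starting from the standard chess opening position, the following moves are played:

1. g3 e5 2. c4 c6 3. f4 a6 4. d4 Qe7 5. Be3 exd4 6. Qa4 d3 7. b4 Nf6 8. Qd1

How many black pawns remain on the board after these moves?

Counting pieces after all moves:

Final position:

  a b c d e f g h
  ─────────────────
8│♜ ♞ ♝ · ♚ ♝ · ♜│8
7│· ♟ · ♟ ♛ ♟ ♟ ♟│7
6│♟ · ♟ · · ♞ · ·│6
5│· · · · · · · ·│5
4│· ♙ ♙ · · ♙ · ·│4
3│· · · ♟ ♗ · ♙ ·│3
2│♙ · · · ♙ · · ♙│2
1│♖ ♘ · ♕ ♔ ♗ ♘ ♖│1
  ─────────────────
  a b c d e f g h


8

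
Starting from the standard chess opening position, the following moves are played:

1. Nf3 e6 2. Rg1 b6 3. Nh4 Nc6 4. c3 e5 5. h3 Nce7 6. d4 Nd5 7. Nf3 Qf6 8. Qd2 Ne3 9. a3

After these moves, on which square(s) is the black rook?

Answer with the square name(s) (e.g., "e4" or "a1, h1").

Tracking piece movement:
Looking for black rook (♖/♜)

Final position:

  a b c d e f g h
  ─────────────────
8│♜ · ♝ · ♚ ♝ ♞ ♜│8
7│♟ · ♟ ♟ · ♟ ♟ ♟│7
6│· ♟ · · · ♛ · ·│6
5│· · · · ♟ · · ·│5
4│· · · ♙ · · · ·│4
3│♙ · ♙ · ♞ ♘ · ♙│3
2│· ♙ · ♕ ♙ ♙ ♙ ·│2
1│♖ ♘ ♗ · ♔ ♗ ♖ ·│1
  ─────────────────
  a b c d e f g h


a8, h8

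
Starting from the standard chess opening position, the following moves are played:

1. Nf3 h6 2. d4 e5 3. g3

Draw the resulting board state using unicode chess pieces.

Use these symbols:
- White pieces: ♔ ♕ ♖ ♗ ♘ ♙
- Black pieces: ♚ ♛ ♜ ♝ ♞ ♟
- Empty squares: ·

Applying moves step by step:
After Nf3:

♜ ♞ ♝ ♛ ♚ ♝ ♞ ♜
♟ ♟ ♟ ♟ ♟ ♟ ♟ ♟
· · · · · · · ·
· · · · · · · ·
· · · · · · · ·
· · · · · ♘ · ·
♙ ♙ ♙ ♙ ♙ ♙ ♙ ♙
♖ ♘ ♗ ♕ ♔ ♗ · ♖


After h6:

♜ ♞ ♝ ♛ ♚ ♝ ♞ ♜
♟ ♟ ♟ ♟ ♟ ♟ ♟ ·
· · · · · · · ♟
· · · · · · · ·
· · · · · · · ·
· · · · · ♘ · ·
♙ ♙ ♙ ♙ ♙ ♙ ♙ ♙
♖ ♘ ♗ ♕ ♔ ♗ · ♖


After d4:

♜ ♞ ♝ ♛ ♚ ♝ ♞ ♜
♟ ♟ ♟ ♟ ♟ ♟ ♟ ·
· · · · · · · ♟
· · · · · · · ·
· · · ♙ · · · ·
· · · · · ♘ · ·
♙ ♙ ♙ · ♙ ♙ ♙ ♙
♖ ♘ ♗ ♕ ♔ ♗ · ♖


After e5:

♜ ♞ ♝ ♛ ♚ ♝ ♞ ♜
♟ ♟ ♟ ♟ · ♟ ♟ ·
· · · · · · · ♟
· · · · ♟ · · ·
· · · ♙ · · · ·
· · · · · ♘ · ·
♙ ♙ ♙ · ♙ ♙ ♙ ♙
♖ ♘ ♗ ♕ ♔ ♗ · ♖


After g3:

♜ ♞ ♝ ♛ ♚ ♝ ♞ ♜
♟ ♟ ♟ ♟ · ♟ ♟ ·
· · · · · · · ♟
· · · · ♟ · · ·
· · · ♙ · · · ·
· · · · · ♘ ♙ ·
♙ ♙ ♙ · ♙ ♙ · ♙
♖ ♘ ♗ ♕ ♔ ♗ · ♖



  a b c d e f g h
  ─────────────────
8│♜ ♞ ♝ ♛ ♚ ♝ ♞ ♜│8
7│♟ ♟ ♟ ♟ · ♟ ♟ ·│7
6│· · · · · · · ♟│6
5│· · · · ♟ · · ·│5
4│· · · ♙ · · · ·│4
3│· · · · · ♘ ♙ ·│3
2│♙ ♙ ♙ · ♙ ♙ · ♙│2
1│♖ ♘ ♗ ♕ ♔ ♗ · ♖│1
  ─────────────────
  a b c d e f g h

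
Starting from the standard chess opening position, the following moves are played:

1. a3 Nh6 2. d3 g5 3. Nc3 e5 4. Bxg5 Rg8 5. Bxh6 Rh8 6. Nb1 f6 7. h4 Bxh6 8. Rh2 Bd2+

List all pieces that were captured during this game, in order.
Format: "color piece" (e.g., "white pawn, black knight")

Tracking captures:
  Bxg5: captured black pawn
  Bxh6: captured black knight
  Bxh6: captured white bishop

black pawn, black knight, white bishop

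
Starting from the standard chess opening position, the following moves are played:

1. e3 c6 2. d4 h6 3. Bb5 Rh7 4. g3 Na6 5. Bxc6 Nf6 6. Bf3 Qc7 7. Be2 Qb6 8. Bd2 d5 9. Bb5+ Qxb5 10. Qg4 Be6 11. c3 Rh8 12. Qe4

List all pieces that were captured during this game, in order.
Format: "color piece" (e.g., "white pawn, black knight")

Tracking captures:
  Bxc6: captured black pawn
  Qxb5: captured white bishop

black pawn, white bishop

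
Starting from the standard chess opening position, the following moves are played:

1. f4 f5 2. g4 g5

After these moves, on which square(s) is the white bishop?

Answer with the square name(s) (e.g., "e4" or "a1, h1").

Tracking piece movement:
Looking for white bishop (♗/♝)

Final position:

  a b c d e f g h
  ─────────────────
8│♜ ♞ ♝ ♛ ♚ ♝ ♞ ♜│8
7│♟ ♟ ♟ ♟ ♟ · · ♟│7
6│· · · · · · · ·│6
5│· · · · · ♟ ♟ ·│5
4│· · · · · ♙ ♙ ·│4
3│· · · · · · · ·│3
2│♙ ♙ ♙ ♙ ♙ · · ♙│2
1│♖ ♘ ♗ ♕ ♔ ♗ ♘ ♖│1
  ─────────────────
  a b c d e f g h


c1, f1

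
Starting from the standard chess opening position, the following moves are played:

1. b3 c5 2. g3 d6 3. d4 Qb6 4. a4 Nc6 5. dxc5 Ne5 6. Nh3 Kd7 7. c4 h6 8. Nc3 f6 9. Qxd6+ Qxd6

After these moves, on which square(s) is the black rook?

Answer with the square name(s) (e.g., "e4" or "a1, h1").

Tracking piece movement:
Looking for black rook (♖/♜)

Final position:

  a b c d e f g h
  ─────────────────
8│♜ · ♝ · · ♝ ♞ ♜│8
7│♟ ♟ · ♚ ♟ · ♟ ·│7
6│· · · ♛ · ♟ · ♟│6
5│· · ♙ · ♞ · · ·│5
4│♙ · ♙ · · · · ·│4
3│· ♙ ♘ · · · ♙ ♘│3
2│· · · · ♙ ♙ · ♙│2
1│♖ · ♗ · ♔ ♗ · ♖│1
  ─────────────────
  a b c d e f g h


a8, h8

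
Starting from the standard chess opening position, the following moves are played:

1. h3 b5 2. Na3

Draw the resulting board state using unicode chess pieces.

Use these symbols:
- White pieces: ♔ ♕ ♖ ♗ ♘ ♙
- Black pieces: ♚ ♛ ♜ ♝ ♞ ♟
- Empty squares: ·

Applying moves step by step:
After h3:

♜ ♞ ♝ ♛ ♚ ♝ ♞ ♜
♟ ♟ ♟ ♟ ♟ ♟ ♟ ♟
· · · · · · · ·
· · · · · · · ·
· · · · · · · ·
· · · · · · · ♙
♙ ♙ ♙ ♙ ♙ ♙ ♙ ·
♖ ♘ ♗ ♕ ♔ ♗ ♘ ♖


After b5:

♜ ♞ ♝ ♛ ♚ ♝ ♞ ♜
♟ · ♟ ♟ ♟ ♟ ♟ ♟
· · · · · · · ·
· ♟ · · · · · ·
· · · · · · · ·
· · · · · · · ♙
♙ ♙ ♙ ♙ ♙ ♙ ♙ ·
♖ ♘ ♗ ♕ ♔ ♗ ♘ ♖


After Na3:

♜ ♞ ♝ ♛ ♚ ♝ ♞ ♜
♟ · ♟ ♟ ♟ ♟ ♟ ♟
· · · · · · · ·
· ♟ · · · · · ·
· · · · · · · ·
♘ · · · · · · ♙
♙ ♙ ♙ ♙ ♙ ♙ ♙ ·
♖ · ♗ ♕ ♔ ♗ ♘ ♖



  a b c d e f g h
  ─────────────────
8│♜ ♞ ♝ ♛ ♚ ♝ ♞ ♜│8
7│♟ · ♟ ♟ ♟ ♟ ♟ ♟│7
6│· · · · · · · ·│6
5│· ♟ · · · · · ·│5
4│· · · · · · · ·│4
3│♘ · · · · · · ♙│3
2│♙ ♙ ♙ ♙ ♙ ♙ ♙ ·│2
1│♖ · ♗ ♕ ♔ ♗ ♘ ♖│1
  ─────────────────
  a b c d e f g h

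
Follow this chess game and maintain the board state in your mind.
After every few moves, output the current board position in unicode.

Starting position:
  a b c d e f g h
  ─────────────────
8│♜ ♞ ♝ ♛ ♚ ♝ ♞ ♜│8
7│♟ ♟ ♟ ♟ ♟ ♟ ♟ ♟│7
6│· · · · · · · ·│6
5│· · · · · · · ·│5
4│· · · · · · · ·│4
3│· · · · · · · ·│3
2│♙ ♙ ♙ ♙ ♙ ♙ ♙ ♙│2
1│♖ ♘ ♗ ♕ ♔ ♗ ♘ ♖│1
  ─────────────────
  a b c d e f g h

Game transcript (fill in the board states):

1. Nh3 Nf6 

  a b c d e f g h
  ─────────────────
8│♜ ♞ ♝ ♛ ♚ ♝ · ♜│8
7│♟ ♟ ♟ ♟ ♟ ♟ ♟ ♟│7
6│· · · · · ♞ · ·│6
5│· · · · · · · ·│5
4│· · · · · · · ·│4
3│· · · · · · · ♘│3
2│♙ ♙ ♙ ♙ ♙ ♙ ♙ ♙│2
1│♖ ♘ ♗ ♕ ♔ ♗ · ♖│1
  ─────────────────
  a b c d e f g h

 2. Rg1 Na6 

  a b c d e f g h
  ─────────────────
8│♜ · ♝ ♛ ♚ ♝ · ♜│8
7│♟ ♟ ♟ ♟ ♟ ♟ ♟ ♟│7
6│♞ · · · · ♞ · ·│6
5│· · · · · · · ·│5
4│· · · · · · · ·│4
3│· · · · · · · ♘│3
2│♙ ♙ ♙ ♙ ♙ ♙ ♙ ♙│2
1│♖ ♘ ♗ ♕ ♔ ♗ ♖ ·│1
  ─────────────────
  a b c d e f g h

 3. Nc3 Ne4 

  a b c d e f g h
  ─────────────────
8│♜ · ♝ ♛ ♚ ♝ · ♜│8
7│♟ ♟ ♟ ♟ ♟ ♟ ♟ ♟│7
6│♞ · · · · · · ·│6
5│· · · · · · · ·│5
4│· · · · ♞ · · ·│4
3│· · ♘ · · · · ♘│3
2│♙ ♙ ♙ ♙ ♙ ♙ ♙ ♙│2
1│♖ · ♗ ♕ ♔ ♗ ♖ ·│1
  ─────────────────
  a b c d e f g h

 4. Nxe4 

  a b c d e f g h
  ─────────────────
8│♜ · ♝ ♛ ♚ ♝ · ♜│8
7│♟ ♟ ♟ ♟ ♟ ♟ ♟ ♟│7
6│♞ · · · · · · ·│6
5│· · · · · · · ·│5
4│· · · · ♘ · · ·│4
3│· · · · · · · ♘│3
2│♙ ♙ ♙ ♙ ♙ ♙ ♙ ♙│2
1│♖ · ♗ ♕ ♔ ♗ ♖ ·│1
  ─────────────────
  a b c d e f g h


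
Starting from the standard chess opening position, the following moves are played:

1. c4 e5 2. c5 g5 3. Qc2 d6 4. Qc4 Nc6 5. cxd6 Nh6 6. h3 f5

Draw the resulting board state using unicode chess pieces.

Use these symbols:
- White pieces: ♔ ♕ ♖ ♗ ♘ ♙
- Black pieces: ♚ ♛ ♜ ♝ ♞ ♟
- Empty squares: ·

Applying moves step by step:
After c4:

♜ ♞ ♝ ♛ ♚ ♝ ♞ ♜
♟ ♟ ♟ ♟ ♟ ♟ ♟ ♟
· · · · · · · ·
· · · · · · · ·
· · ♙ · · · · ·
· · · · · · · ·
♙ ♙ · ♙ ♙ ♙ ♙ ♙
♖ ♘ ♗ ♕ ♔ ♗ ♘ ♖


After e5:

♜ ♞ ♝ ♛ ♚ ♝ ♞ ♜
♟ ♟ ♟ ♟ · ♟ ♟ ♟
· · · · · · · ·
· · · · ♟ · · ·
· · ♙ · · · · ·
· · · · · · · ·
♙ ♙ · ♙ ♙ ♙ ♙ ♙
♖ ♘ ♗ ♕ ♔ ♗ ♘ ♖


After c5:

♜ ♞ ♝ ♛ ♚ ♝ ♞ ♜
♟ ♟ ♟ ♟ · ♟ ♟ ♟
· · · · · · · ·
· · ♙ · ♟ · · ·
· · · · · · · ·
· · · · · · · ·
♙ ♙ · ♙ ♙ ♙ ♙ ♙
♖ ♘ ♗ ♕ ♔ ♗ ♘ ♖


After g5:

♜ ♞ ♝ ♛ ♚ ♝ ♞ ♜
♟ ♟ ♟ ♟ · ♟ · ♟
· · · · · · · ·
· · ♙ · ♟ · ♟ ·
· · · · · · · ·
· · · · · · · ·
♙ ♙ · ♙ ♙ ♙ ♙ ♙
♖ ♘ ♗ ♕ ♔ ♗ ♘ ♖


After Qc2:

♜ ♞ ♝ ♛ ♚ ♝ ♞ ♜
♟ ♟ ♟ ♟ · ♟ · ♟
· · · · · · · ·
· · ♙ · ♟ · ♟ ·
· · · · · · · ·
· · · · · · · ·
♙ ♙ ♕ ♙ ♙ ♙ ♙ ♙
♖ ♘ ♗ · ♔ ♗ ♘ ♖


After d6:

♜ ♞ ♝ ♛ ♚ ♝ ♞ ♜
♟ ♟ ♟ · · ♟ · ♟
· · · ♟ · · · ·
· · ♙ · ♟ · ♟ ·
· · · · · · · ·
· · · · · · · ·
♙ ♙ ♕ ♙ ♙ ♙ ♙ ♙
♖ ♘ ♗ · ♔ ♗ ♘ ♖


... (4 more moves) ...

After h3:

♜ · ♝ ♛ ♚ ♝ · ♜
♟ ♟ ♟ · · ♟ · ♟
· · ♞ ♙ · · · ♞
· · · · ♟ · ♟ ·
· · ♕ · · · · ·
· · · · · · · ♙
♙ ♙ · ♙ ♙ ♙ ♙ ·
♖ ♘ ♗ · ♔ ♗ ♘ ♖


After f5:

♜ · ♝ ♛ ♚ ♝ · ♜
♟ ♟ ♟ · · · · ♟
· · ♞ ♙ · · · ♞
· · · · ♟ ♟ ♟ ·
· · ♕ · · · · ·
· · · · · · · ♙
♙ ♙ · ♙ ♙ ♙ ♙ ·
♖ ♘ ♗ · ♔ ♗ ♘ ♖



  a b c d e f g h
  ─────────────────
8│♜ · ♝ ♛ ♚ ♝ · ♜│8
7│♟ ♟ ♟ · · · · ♟│7
6│· · ♞ ♙ · · · ♞│6
5│· · · · ♟ ♟ ♟ ·│5
4│· · ♕ · · · · ·│4
3│· · · · · · · ♙│3
2│♙ ♙ · ♙ ♙ ♙ ♙ ·│2
1│♖ ♘ ♗ · ♔ ♗ ♘ ♖│1
  ─────────────────
  a b c d e f g h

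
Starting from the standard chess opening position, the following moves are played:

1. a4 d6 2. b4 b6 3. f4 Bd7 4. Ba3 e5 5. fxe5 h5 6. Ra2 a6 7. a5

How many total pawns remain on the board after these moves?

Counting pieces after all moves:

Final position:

  a b c d e f g h
  ─────────────────
8│♜ ♞ · ♛ ♚ ♝ ♞ ♜│8
7│· · ♟ ♝ · ♟ ♟ ·│7
6│♟ ♟ · ♟ · · · ·│6
5│♙ · · · ♙ · · ♟│5
4│· ♙ · · · · · ·│4
3│♗ · · · · · · ·│3
2│♖ · ♙ ♙ ♙ · ♙ ♙│2
1│· ♘ · ♕ ♔ ♗ ♘ ♖│1
  ─────────────────
  a b c d e f g h


15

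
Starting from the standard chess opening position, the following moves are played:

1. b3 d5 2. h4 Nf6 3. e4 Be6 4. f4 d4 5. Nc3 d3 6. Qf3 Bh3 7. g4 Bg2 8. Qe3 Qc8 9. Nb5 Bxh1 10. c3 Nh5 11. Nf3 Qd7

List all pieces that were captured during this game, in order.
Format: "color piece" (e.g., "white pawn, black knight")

Tracking captures:
  Bxh1: captured white rook

white rook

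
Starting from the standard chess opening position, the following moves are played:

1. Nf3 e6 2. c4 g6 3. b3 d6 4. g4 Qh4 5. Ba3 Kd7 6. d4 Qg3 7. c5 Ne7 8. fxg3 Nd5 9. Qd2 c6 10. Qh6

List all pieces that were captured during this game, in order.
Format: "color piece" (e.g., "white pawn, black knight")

Tracking captures:
  fxg3: captured black queen

black queen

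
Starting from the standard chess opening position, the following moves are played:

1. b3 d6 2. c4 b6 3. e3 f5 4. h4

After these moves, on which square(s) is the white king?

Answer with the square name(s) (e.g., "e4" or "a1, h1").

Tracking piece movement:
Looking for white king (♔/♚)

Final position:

  a b c d e f g h
  ─────────────────
8│♜ ♞ ♝ ♛ ♚ ♝ ♞ ♜│8
7│♟ · ♟ · ♟ · ♟ ♟│7
6│· ♟ · ♟ · · · ·│6
5│· · · · · ♟ · ·│5
4│· · ♙ · · · · ♙│4
3│· ♙ · · ♙ · · ·│3
2│♙ · · ♙ · ♙ ♙ ·│2
1│♖ ♘ ♗ ♕ ♔ ♗ ♘ ♖│1
  ─────────────────
  a b c d e f g h


e1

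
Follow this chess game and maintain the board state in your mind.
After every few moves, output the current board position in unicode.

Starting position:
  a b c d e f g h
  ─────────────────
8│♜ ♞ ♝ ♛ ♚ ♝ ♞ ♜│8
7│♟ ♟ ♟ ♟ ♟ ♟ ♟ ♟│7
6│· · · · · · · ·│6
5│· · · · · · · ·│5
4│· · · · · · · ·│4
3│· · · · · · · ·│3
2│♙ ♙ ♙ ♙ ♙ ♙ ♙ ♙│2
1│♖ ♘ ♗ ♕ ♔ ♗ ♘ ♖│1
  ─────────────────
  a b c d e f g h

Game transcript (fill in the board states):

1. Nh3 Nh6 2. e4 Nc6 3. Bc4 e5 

  a b c d e f g h
  ─────────────────
8│♜ · ♝ ♛ ♚ ♝ · ♜│8
7│♟ ♟ ♟ ♟ · ♟ ♟ ♟│7
6│· · ♞ · · · · ♞│6
5│· · · · ♟ · · ·│5
4│· · ♗ · ♙ · · ·│4
3│· · · · · · · ♘│3
2│♙ ♙ ♙ ♙ · ♙ ♙ ♙│2
1│♖ ♘ ♗ ♕ ♔ · · ♖│1
  ─────────────────
  a b c d e f g h

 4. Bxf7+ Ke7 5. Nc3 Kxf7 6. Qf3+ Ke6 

  a b c d e f g h
  ─────────────────
8│♜ · ♝ ♛ · ♝ · ♜│8
7│♟ ♟ ♟ ♟ · · ♟ ♟│7
6│· · ♞ · ♚ · · ♞│6
5│· · · · ♟ · · ·│5
4│· · · · ♙ · · ·│4
3│· · ♘ · · ♕ · ♘│3
2│♙ ♙ ♙ ♙ · ♙ ♙ ♙│2
1│♖ · ♗ · ♔ · · ♖│1
  ─────────────────
  a b c d e f g h

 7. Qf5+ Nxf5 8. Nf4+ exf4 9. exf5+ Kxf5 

  a b c d e f g h
  ─────────────────
8│♜ · ♝ ♛ · ♝ · ♜│8
7│♟ ♟ ♟ ♟ · · ♟ ♟│7
6│· · ♞ · · · · ·│6
5│· · · · · ♚ · ·│5
4│· · · · · ♟ · ·│4
3│· · ♘ · · · · ·│3
2│♙ ♙ ♙ ♙ · ♙ ♙ ♙│2
1│♖ · ♗ · ♔ · · ♖│1
  ─────────────────
  a b c d e f g h

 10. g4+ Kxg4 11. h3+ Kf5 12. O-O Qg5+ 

  a b c d e f g h
  ─────────────────
8│♜ · ♝ · · ♝ · ♜│8
7│♟ ♟ ♟ ♟ · · ♟ ♟│7
6│· · ♞ · · · · ·│6
5│· · · · · ♚ ♛ ·│5
4│· · · · · ♟ · ·│4
3│· · ♘ · · · · ♙│3
2│♙ ♙ ♙ ♙ · ♙ · ·│2
1│♖ · ♗ · · ♖ ♔ ·│1
  ─────────────────
  a b c d e f g h

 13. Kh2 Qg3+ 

  a b c d e f g h
  ─────────────────
8│♜ · ♝ · · ♝ · ♜│8
7│♟ ♟ ♟ ♟ · · ♟ ♟│7
6│· · ♞ · · · · ·│6
5│· · · · · ♚ · ·│5
4│· · · · · ♟ · ·│4
3│· · ♘ · · · ♛ ♙│3
2│♙ ♙ ♙ ♙ · ♙ · ♔│2
1│♖ · ♗ · · ♖ · ·│1
  ─────────────────
  a b c d e f g h


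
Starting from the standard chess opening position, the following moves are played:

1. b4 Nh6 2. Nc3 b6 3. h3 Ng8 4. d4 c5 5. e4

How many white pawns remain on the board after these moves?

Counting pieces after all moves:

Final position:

  a b c d e f g h
  ─────────────────
8│♜ ♞ ♝ ♛ ♚ ♝ ♞ ♜│8
7│♟ · · ♟ ♟ ♟ ♟ ♟│7
6│· ♟ · · · · · ·│6
5│· · ♟ · · · · ·│5
4│· ♙ · ♙ ♙ · · ·│4
3│· · ♘ · · · · ♙│3
2│♙ · ♙ · · ♙ ♙ ·│2
1│♖ · ♗ ♕ ♔ ♗ ♘ ♖│1
  ─────────────────
  a b c d e f g h


8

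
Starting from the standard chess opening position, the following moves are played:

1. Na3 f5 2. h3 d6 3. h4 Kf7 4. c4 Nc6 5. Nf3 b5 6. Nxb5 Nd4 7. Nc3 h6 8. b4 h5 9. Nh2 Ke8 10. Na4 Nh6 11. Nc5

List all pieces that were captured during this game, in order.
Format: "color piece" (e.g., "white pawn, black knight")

Tracking captures:
  Nxb5: captured black pawn

black pawn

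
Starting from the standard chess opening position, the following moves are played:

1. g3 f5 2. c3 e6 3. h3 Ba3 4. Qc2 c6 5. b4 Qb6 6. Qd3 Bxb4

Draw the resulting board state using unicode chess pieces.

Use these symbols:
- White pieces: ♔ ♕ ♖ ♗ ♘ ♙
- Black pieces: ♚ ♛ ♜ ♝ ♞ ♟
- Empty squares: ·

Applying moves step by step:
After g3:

♜ ♞ ♝ ♛ ♚ ♝ ♞ ♜
♟ ♟ ♟ ♟ ♟ ♟ ♟ ♟
· · · · · · · ·
· · · · · · · ·
· · · · · · · ·
· · · · · · ♙ ·
♙ ♙ ♙ ♙ ♙ ♙ · ♙
♖ ♘ ♗ ♕ ♔ ♗ ♘ ♖


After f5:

♜ ♞ ♝ ♛ ♚ ♝ ♞ ♜
♟ ♟ ♟ ♟ ♟ · ♟ ♟
· · · · · · · ·
· · · · · ♟ · ·
· · · · · · · ·
· · · · · · ♙ ·
♙ ♙ ♙ ♙ ♙ ♙ · ♙
♖ ♘ ♗ ♕ ♔ ♗ ♘ ♖


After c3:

♜ ♞ ♝ ♛ ♚ ♝ ♞ ♜
♟ ♟ ♟ ♟ ♟ · ♟ ♟
· · · · · · · ·
· · · · · ♟ · ·
· · · · · · · ·
· · ♙ · · · ♙ ·
♙ ♙ · ♙ ♙ ♙ · ♙
♖ ♘ ♗ ♕ ♔ ♗ ♘ ♖


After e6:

♜ ♞ ♝ ♛ ♚ ♝ ♞ ♜
♟ ♟ ♟ ♟ · · ♟ ♟
· · · · ♟ · · ·
· · · · · ♟ · ·
· · · · · · · ·
· · ♙ · · · ♙ ·
♙ ♙ · ♙ ♙ ♙ · ♙
♖ ♘ ♗ ♕ ♔ ♗ ♘ ♖


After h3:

♜ ♞ ♝ ♛ ♚ ♝ ♞ ♜
♟ ♟ ♟ ♟ · · ♟ ♟
· · · · ♟ · · ·
· · · · · ♟ · ·
· · · · · · · ·
· · ♙ · · · ♙ ♙
♙ ♙ · ♙ ♙ ♙ · ·
♖ ♘ ♗ ♕ ♔ ♗ ♘ ♖


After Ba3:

♜ ♞ ♝ ♛ ♚ · ♞ ♜
♟ ♟ ♟ ♟ · · ♟ ♟
· · · · ♟ · · ·
· · · · · ♟ · ·
· · · · · · · ·
♝ · ♙ · · · ♙ ♙
♙ ♙ · ♙ ♙ ♙ · ·
♖ ♘ ♗ ♕ ♔ ♗ ♘ ♖


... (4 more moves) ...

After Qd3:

♜ ♞ ♝ · ♚ · ♞ ♜
♟ ♟ · ♟ · · ♟ ♟
· ♛ ♟ · ♟ · · ·
· · · · · ♟ · ·
· ♙ · · · · · ·
♝ · ♙ ♕ · · ♙ ♙
♙ · · ♙ ♙ ♙ · ·
♖ ♘ ♗ · ♔ ♗ ♘ ♖


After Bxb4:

♜ ♞ ♝ · ♚ · ♞ ♜
♟ ♟ · ♟ · · ♟ ♟
· ♛ ♟ · ♟ · · ·
· · · · · ♟ · ·
· ♝ · · · · · ·
· · ♙ ♕ · · ♙ ♙
♙ · · ♙ ♙ ♙ · ·
♖ ♘ ♗ · ♔ ♗ ♘ ♖



  a b c d e f g h
  ─────────────────
8│♜ ♞ ♝ · ♚ · ♞ ♜│8
7│♟ ♟ · ♟ · · ♟ ♟│7
6│· ♛ ♟ · ♟ · · ·│6
5│· · · · · ♟ · ·│5
4│· ♝ · · · · · ·│4
3│· · ♙ ♕ · · ♙ ♙│3
2│♙ · · ♙ ♙ ♙ · ·│2
1│♖ ♘ ♗ · ♔ ♗ ♘ ♖│1
  ─────────────────
  a b c d e f g h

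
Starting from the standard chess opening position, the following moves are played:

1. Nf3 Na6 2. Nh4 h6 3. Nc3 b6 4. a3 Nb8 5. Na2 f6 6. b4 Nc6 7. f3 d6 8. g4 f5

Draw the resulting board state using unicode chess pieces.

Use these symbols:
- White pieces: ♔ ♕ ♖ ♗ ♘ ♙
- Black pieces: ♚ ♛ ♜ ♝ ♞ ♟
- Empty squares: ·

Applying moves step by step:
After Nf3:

♜ ♞ ♝ ♛ ♚ ♝ ♞ ♜
♟ ♟ ♟ ♟ ♟ ♟ ♟ ♟
· · · · · · · ·
· · · · · · · ·
· · · · · · · ·
· · · · · ♘ · ·
♙ ♙ ♙ ♙ ♙ ♙ ♙ ♙
♖ ♘ ♗ ♕ ♔ ♗ · ♖


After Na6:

♜ · ♝ ♛ ♚ ♝ ♞ ♜
♟ ♟ ♟ ♟ ♟ ♟ ♟ ♟
♞ · · · · · · ·
· · · · · · · ·
· · · · · · · ·
· · · · · ♘ · ·
♙ ♙ ♙ ♙ ♙ ♙ ♙ ♙
♖ ♘ ♗ ♕ ♔ ♗ · ♖


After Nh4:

♜ · ♝ ♛ ♚ ♝ ♞ ♜
♟ ♟ ♟ ♟ ♟ ♟ ♟ ♟
♞ · · · · · · ·
· · · · · · · ·
· · · · · · · ♘
· · · · · · · ·
♙ ♙ ♙ ♙ ♙ ♙ ♙ ♙
♖ ♘ ♗ ♕ ♔ ♗ · ♖


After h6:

♜ · ♝ ♛ ♚ ♝ ♞ ♜
♟ ♟ ♟ ♟ ♟ ♟ ♟ ·
♞ · · · · · · ♟
· · · · · · · ·
· · · · · · · ♘
· · · · · · · ·
♙ ♙ ♙ ♙ ♙ ♙ ♙ ♙
♖ ♘ ♗ ♕ ♔ ♗ · ♖


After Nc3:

♜ · ♝ ♛ ♚ ♝ ♞ ♜
♟ ♟ ♟ ♟ ♟ ♟ ♟ ·
♞ · · · · · · ♟
· · · · · · · ·
· · · · · · · ♘
· · ♘ · · · · ·
♙ ♙ ♙ ♙ ♙ ♙ ♙ ♙
♖ · ♗ ♕ ♔ ♗ · ♖


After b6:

♜ · ♝ ♛ ♚ ♝ ♞ ♜
♟ · ♟ ♟ ♟ ♟ ♟ ·
♞ ♟ · · · · · ♟
· · · · · · · ·
· · · · · · · ♘
· · ♘ · · · · ·
♙ ♙ ♙ ♙ ♙ ♙ ♙ ♙
♖ · ♗ ♕ ♔ ♗ · ♖


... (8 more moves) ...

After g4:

♜ · ♝ ♛ ♚ ♝ ♞ ♜
♟ · ♟ · ♟ · ♟ ·
· ♟ ♞ ♟ · ♟ · ♟
· · · · · · · ·
· ♙ · · · · ♙ ♘
♙ · · · · ♙ · ·
♘ · ♙ ♙ ♙ · · ♙
♖ · ♗ ♕ ♔ ♗ · ♖


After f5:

♜ · ♝ ♛ ♚ ♝ ♞ ♜
♟ · ♟ · ♟ · ♟ ·
· ♟ ♞ ♟ · · · ♟
· · · · · ♟ · ·
· ♙ · · · · ♙ ♘
♙ · · · · ♙ · ·
♘ · ♙ ♙ ♙ · · ♙
♖ · ♗ ♕ ♔ ♗ · ♖



  a b c d e f g h
  ─────────────────
8│♜ · ♝ ♛ ♚ ♝ ♞ ♜│8
7│♟ · ♟ · ♟ · ♟ ·│7
6│· ♟ ♞ ♟ · · · ♟│6
5│· · · · · ♟ · ·│5
4│· ♙ · · · · ♙ ♘│4
3│♙ · · · · ♙ · ·│3
2│♘ · ♙ ♙ ♙ · · ♙│2
1│♖ · ♗ ♕ ♔ ♗ · ♖│1
  ─────────────────
  a b c d e f g h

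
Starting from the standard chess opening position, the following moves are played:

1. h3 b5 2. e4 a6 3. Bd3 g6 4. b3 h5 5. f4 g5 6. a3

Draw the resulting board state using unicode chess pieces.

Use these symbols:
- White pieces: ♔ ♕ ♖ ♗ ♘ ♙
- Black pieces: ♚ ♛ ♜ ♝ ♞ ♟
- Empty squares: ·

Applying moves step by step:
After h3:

♜ ♞ ♝ ♛ ♚ ♝ ♞ ♜
♟ ♟ ♟ ♟ ♟ ♟ ♟ ♟
· · · · · · · ·
· · · · · · · ·
· · · · · · · ·
· · · · · · · ♙
♙ ♙ ♙ ♙ ♙ ♙ ♙ ·
♖ ♘ ♗ ♕ ♔ ♗ ♘ ♖


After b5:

♜ ♞ ♝ ♛ ♚ ♝ ♞ ♜
♟ · ♟ ♟ ♟ ♟ ♟ ♟
· · · · · · · ·
· ♟ · · · · · ·
· · · · · · · ·
· · · · · · · ♙
♙ ♙ ♙ ♙ ♙ ♙ ♙ ·
♖ ♘ ♗ ♕ ♔ ♗ ♘ ♖


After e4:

♜ ♞ ♝ ♛ ♚ ♝ ♞ ♜
♟ · ♟ ♟ ♟ ♟ ♟ ♟
· · · · · · · ·
· ♟ · · · · · ·
· · · · ♙ · · ·
· · · · · · · ♙
♙ ♙ ♙ ♙ · ♙ ♙ ·
♖ ♘ ♗ ♕ ♔ ♗ ♘ ♖


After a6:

♜ ♞ ♝ ♛ ♚ ♝ ♞ ♜
· · ♟ ♟ ♟ ♟ ♟ ♟
♟ · · · · · · ·
· ♟ · · · · · ·
· · · · ♙ · · ·
· · · · · · · ♙
♙ ♙ ♙ ♙ · ♙ ♙ ·
♖ ♘ ♗ ♕ ♔ ♗ ♘ ♖


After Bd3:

♜ ♞ ♝ ♛ ♚ ♝ ♞ ♜
· · ♟ ♟ ♟ ♟ ♟ ♟
♟ · · · · · · ·
· ♟ · · · · · ·
· · · · ♙ · · ·
· · · ♗ · · · ♙
♙ ♙ ♙ ♙ · ♙ ♙ ·
♖ ♘ ♗ ♕ ♔ · ♘ ♖


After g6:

♜ ♞ ♝ ♛ ♚ ♝ ♞ ♜
· · ♟ ♟ ♟ ♟ · ♟
♟ · · · · · ♟ ·
· ♟ · · · · · ·
· · · · ♙ · · ·
· · · ♗ · · · ♙
♙ ♙ ♙ ♙ · ♙ ♙ ·
♖ ♘ ♗ ♕ ♔ · ♘ ♖


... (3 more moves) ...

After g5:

♜ ♞ ♝ ♛ ♚ ♝ ♞ ♜
· · ♟ ♟ ♟ ♟ · ·
♟ · · · · · · ·
· ♟ · · · · ♟ ♟
· · · · ♙ ♙ · ·
· ♙ · ♗ · · · ♙
♙ · ♙ ♙ · · ♙ ·
♖ ♘ ♗ ♕ ♔ · ♘ ♖


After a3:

♜ ♞ ♝ ♛ ♚ ♝ ♞ ♜
· · ♟ ♟ ♟ ♟ · ·
♟ · · · · · · ·
· ♟ · · · · ♟ ♟
· · · · ♙ ♙ · ·
♙ ♙ · ♗ · · · ♙
· · ♙ ♙ · · ♙ ·
♖ ♘ ♗ ♕ ♔ · ♘ ♖



  a b c d e f g h
  ─────────────────
8│♜ ♞ ♝ ♛ ♚ ♝ ♞ ♜│8
7│· · ♟ ♟ ♟ ♟ · ·│7
6│♟ · · · · · · ·│6
5│· ♟ · · · · ♟ ♟│5
4│· · · · ♙ ♙ · ·│4
3│♙ ♙ · ♗ · · · ♙│3
2│· · ♙ ♙ · · ♙ ·│2
1│♖ ♘ ♗ ♕ ♔ · ♘ ♖│1
  ─────────────────
  a b c d e f g h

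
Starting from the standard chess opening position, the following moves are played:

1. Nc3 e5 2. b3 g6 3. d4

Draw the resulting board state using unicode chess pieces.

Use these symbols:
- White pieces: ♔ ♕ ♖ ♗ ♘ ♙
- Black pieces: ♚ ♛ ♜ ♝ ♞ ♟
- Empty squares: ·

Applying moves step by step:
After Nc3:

♜ ♞ ♝ ♛ ♚ ♝ ♞ ♜
♟ ♟ ♟ ♟ ♟ ♟ ♟ ♟
· · · · · · · ·
· · · · · · · ·
· · · · · · · ·
· · ♘ · · · · ·
♙ ♙ ♙ ♙ ♙ ♙ ♙ ♙
♖ · ♗ ♕ ♔ ♗ ♘ ♖


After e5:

♜ ♞ ♝ ♛ ♚ ♝ ♞ ♜
♟ ♟ ♟ ♟ · ♟ ♟ ♟
· · · · · · · ·
· · · · ♟ · · ·
· · · · · · · ·
· · ♘ · · · · ·
♙ ♙ ♙ ♙ ♙ ♙ ♙ ♙
♖ · ♗ ♕ ♔ ♗ ♘ ♖


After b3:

♜ ♞ ♝ ♛ ♚ ♝ ♞ ♜
♟ ♟ ♟ ♟ · ♟ ♟ ♟
· · · · · · · ·
· · · · ♟ · · ·
· · · · · · · ·
· ♙ ♘ · · · · ·
♙ · ♙ ♙ ♙ ♙ ♙ ♙
♖ · ♗ ♕ ♔ ♗ ♘ ♖


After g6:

♜ ♞ ♝ ♛ ♚ ♝ ♞ ♜
♟ ♟ ♟ ♟ · ♟ · ♟
· · · · · · ♟ ·
· · · · ♟ · · ·
· · · · · · · ·
· ♙ ♘ · · · · ·
♙ · ♙ ♙ ♙ ♙ ♙ ♙
♖ · ♗ ♕ ♔ ♗ ♘ ♖


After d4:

♜ ♞ ♝ ♛ ♚ ♝ ♞ ♜
♟ ♟ ♟ ♟ · ♟ · ♟
· · · · · · ♟ ·
· · · · ♟ · · ·
· · · ♙ · · · ·
· ♙ ♘ · · · · ·
♙ · ♙ · ♙ ♙ ♙ ♙
♖ · ♗ ♕ ♔ ♗ ♘ ♖



  a b c d e f g h
  ─────────────────
8│♜ ♞ ♝ ♛ ♚ ♝ ♞ ♜│8
7│♟ ♟ ♟ ♟ · ♟ · ♟│7
6│· · · · · · ♟ ·│6
5│· · · · ♟ · · ·│5
4│· · · ♙ · · · ·│4
3│· ♙ ♘ · · · · ·│3
2│♙ · ♙ · ♙ ♙ ♙ ♙│2
1│♖ · ♗ ♕ ♔ ♗ ♘ ♖│1
  ─────────────────
  a b c d e f g h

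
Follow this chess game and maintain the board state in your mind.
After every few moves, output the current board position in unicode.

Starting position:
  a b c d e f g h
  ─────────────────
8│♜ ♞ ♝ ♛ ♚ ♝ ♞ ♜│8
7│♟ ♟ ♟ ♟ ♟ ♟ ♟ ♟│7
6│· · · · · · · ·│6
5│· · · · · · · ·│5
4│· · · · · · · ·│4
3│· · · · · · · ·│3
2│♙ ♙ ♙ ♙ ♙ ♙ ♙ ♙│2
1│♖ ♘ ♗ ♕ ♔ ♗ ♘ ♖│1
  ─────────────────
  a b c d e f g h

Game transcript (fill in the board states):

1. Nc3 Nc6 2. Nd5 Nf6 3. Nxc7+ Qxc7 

  a b c d e f g h
  ─────────────────
8│♜ · ♝ · ♚ ♝ · ♜│8
7│♟ ♟ ♛ ♟ ♟ ♟ ♟ ♟│7
6│· · ♞ · · ♞ · ·│6
5│· · · · · · · ·│5
4│· · · · · · · ·│4
3│· · · · · · · ·│3
2│♙ ♙ ♙ ♙ ♙ ♙ ♙ ♙│2
1│♖ · ♗ ♕ ♔ ♗ ♘ ♖│1
  ─────────────────
  a b c d e f g h

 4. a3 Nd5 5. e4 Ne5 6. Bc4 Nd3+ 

  a b c d e f g h
  ─────────────────
8│♜ · ♝ · ♚ ♝ · ♜│8
7│♟ ♟ ♛ ♟ ♟ ♟ ♟ ♟│7
6│· · · · · · · ·│6
5│· · · ♞ · · · ·│5
4│· · ♗ · ♙ · · ·│4
3│♙ · · ♞ · · · ·│3
2│· ♙ ♙ ♙ · ♙ ♙ ♙│2
1│♖ · ♗ ♕ ♔ · ♘ ♖│1
  ─────────────────
  a b c d e f g h

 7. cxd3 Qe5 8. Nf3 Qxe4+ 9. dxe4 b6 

  a b c d e f g h
  ─────────────────
8│♜ · ♝ · ♚ ♝ · ♜│8
7│♟ · · ♟ ♟ ♟ ♟ ♟│7
6│· ♟ · · · · · ·│6
5│· · · ♞ · · · ·│5
4│· · ♗ · ♙ · · ·│4
3│♙ · · · · ♘ · ·│3
2│· ♙ · ♙ · ♙ ♙ ♙│2
1│♖ · ♗ ♕ ♔ · · ♖│1
  ─────────────────
  a b c d e f g h

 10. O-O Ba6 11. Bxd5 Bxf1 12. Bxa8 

  a b c d e f g h
  ─────────────────
8│♗ · · · ♚ ♝ · ♜│8
7│♟ · · ♟ ♟ ♟ ♟ ♟│7
6│· ♟ · · · · · ·│6
5│· · · · · · · ·│5
4│· · · · ♙ · · ·│4
3│♙ · · · · ♘ · ·│3
2│· ♙ · ♙ · ♙ ♙ ♙│2
1│♖ · ♗ ♕ · ♝ ♔ ·│1
  ─────────────────
  a b c d e f g h


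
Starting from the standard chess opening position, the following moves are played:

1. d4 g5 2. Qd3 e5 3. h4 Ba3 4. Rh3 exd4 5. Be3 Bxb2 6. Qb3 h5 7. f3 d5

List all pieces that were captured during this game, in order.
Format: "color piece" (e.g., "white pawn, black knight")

Tracking captures:
  exd4: captured white pawn
  Bxb2: captured white pawn

white pawn, white pawn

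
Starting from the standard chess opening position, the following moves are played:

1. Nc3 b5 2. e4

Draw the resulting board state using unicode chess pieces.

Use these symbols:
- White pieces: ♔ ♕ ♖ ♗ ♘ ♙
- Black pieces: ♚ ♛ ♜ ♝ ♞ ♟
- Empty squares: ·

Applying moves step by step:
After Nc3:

♜ ♞ ♝ ♛ ♚ ♝ ♞ ♜
♟ ♟ ♟ ♟ ♟ ♟ ♟ ♟
· · · · · · · ·
· · · · · · · ·
· · · · · · · ·
· · ♘ · · · · ·
♙ ♙ ♙ ♙ ♙ ♙ ♙ ♙
♖ · ♗ ♕ ♔ ♗ ♘ ♖


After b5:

♜ ♞ ♝ ♛ ♚ ♝ ♞ ♜
♟ · ♟ ♟ ♟ ♟ ♟ ♟
· · · · · · · ·
· ♟ · · · · · ·
· · · · · · · ·
· · ♘ · · · · ·
♙ ♙ ♙ ♙ ♙ ♙ ♙ ♙
♖ · ♗ ♕ ♔ ♗ ♘ ♖


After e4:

♜ ♞ ♝ ♛ ♚ ♝ ♞ ♜
♟ · ♟ ♟ ♟ ♟ ♟ ♟
· · · · · · · ·
· ♟ · · · · · ·
· · · · ♙ · · ·
· · ♘ · · · · ·
♙ ♙ ♙ ♙ · ♙ ♙ ♙
♖ · ♗ ♕ ♔ ♗ ♘ ♖



  a b c d e f g h
  ─────────────────
8│♜ ♞ ♝ ♛ ♚ ♝ ♞ ♜│8
7│♟ · ♟ ♟ ♟ ♟ ♟ ♟│7
6│· · · · · · · ·│6
5│· ♟ · · · · · ·│5
4│· · · · ♙ · · ·│4
3│· · ♘ · · · · ·│3
2│♙ ♙ ♙ ♙ · ♙ ♙ ♙│2
1│♖ · ♗ ♕ ♔ ♗ ♘ ♖│1
  ─────────────────
  a b c d e f g h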